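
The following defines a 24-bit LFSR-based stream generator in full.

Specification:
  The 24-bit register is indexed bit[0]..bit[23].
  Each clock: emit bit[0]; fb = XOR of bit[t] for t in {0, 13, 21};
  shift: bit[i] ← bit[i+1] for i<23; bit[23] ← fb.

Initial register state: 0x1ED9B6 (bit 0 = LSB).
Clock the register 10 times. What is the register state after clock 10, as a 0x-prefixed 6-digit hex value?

0xD007B6

reg_0 = 0x1ED9B6
clock 1: out=0, reg = 0x0F6CDB
clock 2: out=1, reg = 0x07B66D
clock 3: out=1, reg = 0x03DB36
clock 4: out=0, reg = 0x01ED9B
clock 5: out=1, reg = 0x00F6CD
clock 6: out=1, reg = 0x007B66
clock 7: out=0, reg = 0x803DB3
clock 8: out=1, reg = 0x401ED9
clock 9: out=1, reg = 0xA00F6C
clock 10: out=0, reg = 0xD007B6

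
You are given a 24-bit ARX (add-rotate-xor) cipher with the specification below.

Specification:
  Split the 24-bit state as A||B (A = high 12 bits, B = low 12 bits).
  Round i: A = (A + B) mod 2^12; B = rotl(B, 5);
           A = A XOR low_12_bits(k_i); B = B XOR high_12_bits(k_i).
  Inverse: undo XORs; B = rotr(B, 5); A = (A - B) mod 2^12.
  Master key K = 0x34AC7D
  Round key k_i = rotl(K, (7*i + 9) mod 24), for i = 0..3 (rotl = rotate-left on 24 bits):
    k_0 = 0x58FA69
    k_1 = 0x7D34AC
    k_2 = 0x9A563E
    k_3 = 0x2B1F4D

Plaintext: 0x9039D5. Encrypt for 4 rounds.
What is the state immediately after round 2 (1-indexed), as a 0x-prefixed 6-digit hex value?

s_0 = plaintext = 0x9039D5
s_1 = Round(s_0, k_0) = 0x8B1F3C
s_2 = Round(s_1, k_1) = 0x34104D
s_3 = Round(s_2, k_2) = 0x5B0005
s_4 = Round(s_3, k_3) = 0xAF8211

0x34104D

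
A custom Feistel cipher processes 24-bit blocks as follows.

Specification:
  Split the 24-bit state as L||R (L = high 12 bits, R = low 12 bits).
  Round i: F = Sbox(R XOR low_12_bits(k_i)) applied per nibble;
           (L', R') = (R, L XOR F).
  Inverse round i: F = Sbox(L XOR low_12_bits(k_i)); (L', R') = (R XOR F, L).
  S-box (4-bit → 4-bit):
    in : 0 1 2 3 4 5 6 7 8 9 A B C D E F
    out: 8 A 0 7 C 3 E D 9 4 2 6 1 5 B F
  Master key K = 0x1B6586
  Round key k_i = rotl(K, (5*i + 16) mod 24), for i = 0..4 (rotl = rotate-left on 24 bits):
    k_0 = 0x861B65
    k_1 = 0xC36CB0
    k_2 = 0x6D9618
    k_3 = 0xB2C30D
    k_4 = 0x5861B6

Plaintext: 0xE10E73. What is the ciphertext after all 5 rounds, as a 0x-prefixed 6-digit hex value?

0xF7E61F

s_0 = plaintext = 0xE10E73
s_1 = Round(s_0, k_0) = 0xE73DBE
s_2 = Round(s_1, k_1) = 0xDBE4F8
s_3 = Round(s_2, k_2) = 0x4F8D06
s_4 = Round(s_3, k_3) = 0xD06F7E
s_5 = Round(s_4, k_4) = 0xF7E61F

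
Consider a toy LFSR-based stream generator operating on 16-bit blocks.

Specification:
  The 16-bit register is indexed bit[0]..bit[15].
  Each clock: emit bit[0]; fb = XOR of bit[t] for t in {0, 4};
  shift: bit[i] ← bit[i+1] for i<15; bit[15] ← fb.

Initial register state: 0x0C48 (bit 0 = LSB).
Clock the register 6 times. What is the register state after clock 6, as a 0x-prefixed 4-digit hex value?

0x3031

reg_0 = 0x0C48
clock 1: out=0, reg = 0x0624
clock 2: out=0, reg = 0x0312
clock 3: out=0, reg = 0x8189
clock 4: out=1, reg = 0xC0C4
clock 5: out=0, reg = 0x6062
clock 6: out=0, reg = 0x3031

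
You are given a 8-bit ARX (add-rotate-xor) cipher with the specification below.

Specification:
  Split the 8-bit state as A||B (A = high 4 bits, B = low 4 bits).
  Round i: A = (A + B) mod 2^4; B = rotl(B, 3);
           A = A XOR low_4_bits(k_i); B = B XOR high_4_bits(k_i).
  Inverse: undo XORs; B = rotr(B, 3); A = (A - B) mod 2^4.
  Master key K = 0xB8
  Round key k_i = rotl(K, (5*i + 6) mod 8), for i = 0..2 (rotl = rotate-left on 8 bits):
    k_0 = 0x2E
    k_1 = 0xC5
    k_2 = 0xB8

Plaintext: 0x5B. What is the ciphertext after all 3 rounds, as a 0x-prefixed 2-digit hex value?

s_0 = plaintext = 0x5B
s_1 = Round(s_0, k_0) = 0xEF
s_2 = Round(s_1, k_1) = 0x83
s_3 = Round(s_2, k_2) = 0x32

0x32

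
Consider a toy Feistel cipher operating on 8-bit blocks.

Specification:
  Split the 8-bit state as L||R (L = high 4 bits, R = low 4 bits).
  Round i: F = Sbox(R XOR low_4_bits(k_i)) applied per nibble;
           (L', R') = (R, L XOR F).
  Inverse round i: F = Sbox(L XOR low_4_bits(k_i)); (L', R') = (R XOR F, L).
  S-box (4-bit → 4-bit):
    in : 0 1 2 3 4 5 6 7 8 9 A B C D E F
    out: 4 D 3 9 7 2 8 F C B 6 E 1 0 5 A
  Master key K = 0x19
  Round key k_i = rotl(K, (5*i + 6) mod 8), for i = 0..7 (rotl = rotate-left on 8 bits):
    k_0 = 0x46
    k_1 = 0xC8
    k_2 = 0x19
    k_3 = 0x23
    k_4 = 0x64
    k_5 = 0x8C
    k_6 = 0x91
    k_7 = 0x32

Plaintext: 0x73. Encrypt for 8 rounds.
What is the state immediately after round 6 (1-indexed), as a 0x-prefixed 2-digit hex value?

s_0 = plaintext = 0x73
s_1 = Round(s_0, k_0) = 0x35
s_2 = Round(s_1, k_1) = 0x53
s_3 = Round(s_2, k_2) = 0x33
s_4 = Round(s_3, k_3) = 0x37
s_5 = Round(s_4, k_4) = 0x7A
s_6 = Round(s_5, k_5) = 0xAF
s_7 = Round(s_6, k_6) = 0xFF
s_8 = Round(s_7, k_7) = 0xFF

0xAF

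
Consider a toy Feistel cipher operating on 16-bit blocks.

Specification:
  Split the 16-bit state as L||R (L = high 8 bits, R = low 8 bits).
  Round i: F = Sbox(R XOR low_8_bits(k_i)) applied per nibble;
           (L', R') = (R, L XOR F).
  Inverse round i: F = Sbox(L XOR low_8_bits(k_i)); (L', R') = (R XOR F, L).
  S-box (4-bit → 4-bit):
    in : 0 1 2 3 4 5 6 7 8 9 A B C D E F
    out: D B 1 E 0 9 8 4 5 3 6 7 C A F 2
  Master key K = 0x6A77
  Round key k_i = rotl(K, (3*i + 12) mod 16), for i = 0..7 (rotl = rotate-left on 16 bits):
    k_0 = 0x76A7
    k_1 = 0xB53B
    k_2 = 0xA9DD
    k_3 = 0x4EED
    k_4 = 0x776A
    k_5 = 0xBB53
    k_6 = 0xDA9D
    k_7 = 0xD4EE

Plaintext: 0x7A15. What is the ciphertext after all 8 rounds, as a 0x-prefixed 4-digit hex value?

0x08CE

s_0 = plaintext = 0x7A15
s_1 = Round(s_0, k_0) = 0x150B
s_2 = Round(s_1, k_1) = 0x0BF8
s_3 = Round(s_2, k_2) = 0xF812
s_4 = Round(s_3, k_3) = 0x12DA
s_5 = Round(s_4, k_4) = 0xDA6F
s_6 = Round(s_5, k_5) = 0x6F36
s_7 = Round(s_6, k_6) = 0x3608
s_8 = Round(s_7, k_7) = 0x08CE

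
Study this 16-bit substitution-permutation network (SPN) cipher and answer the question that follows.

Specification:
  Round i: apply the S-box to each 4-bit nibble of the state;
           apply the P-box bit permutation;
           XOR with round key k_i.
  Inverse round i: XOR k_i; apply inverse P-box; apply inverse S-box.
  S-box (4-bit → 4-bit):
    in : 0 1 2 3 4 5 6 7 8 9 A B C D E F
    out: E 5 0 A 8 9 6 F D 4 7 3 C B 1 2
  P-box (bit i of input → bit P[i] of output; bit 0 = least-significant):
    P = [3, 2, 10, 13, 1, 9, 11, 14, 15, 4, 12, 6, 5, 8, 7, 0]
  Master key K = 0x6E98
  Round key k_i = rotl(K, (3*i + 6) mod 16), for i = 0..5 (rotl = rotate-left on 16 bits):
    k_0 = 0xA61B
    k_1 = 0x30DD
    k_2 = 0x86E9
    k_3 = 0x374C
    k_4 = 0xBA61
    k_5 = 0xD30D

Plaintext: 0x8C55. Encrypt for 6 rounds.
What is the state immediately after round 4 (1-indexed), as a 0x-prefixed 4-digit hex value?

0x741D

s_0 = plaintext = 0x8C55
s_1 = Round(s_0, k_0) = 0xD6F0
s_2 = Round(s_1, k_1) = 0x07E8
s_3 = Round(s_2, k_2) = 0x3332
s_4 = Round(s_3, k_3) = 0x741D
s_5 = Round(s_4, k_4) = 0x938E
s_6 = Round(s_5, k_5) = 0x9BD7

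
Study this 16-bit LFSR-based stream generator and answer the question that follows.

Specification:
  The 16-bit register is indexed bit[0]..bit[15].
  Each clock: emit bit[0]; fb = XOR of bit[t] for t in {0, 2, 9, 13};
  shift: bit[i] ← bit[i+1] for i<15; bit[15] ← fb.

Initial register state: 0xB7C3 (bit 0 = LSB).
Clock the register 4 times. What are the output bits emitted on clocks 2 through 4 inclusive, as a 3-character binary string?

reg_0 = 0xB7C3
clock 1: out=1, reg = 0xDBE1
clock 2: out=1, reg = 0x6DF0
clock 3: out=0, reg = 0xB6F8
clock 4: out=0, reg = 0x5B7C

100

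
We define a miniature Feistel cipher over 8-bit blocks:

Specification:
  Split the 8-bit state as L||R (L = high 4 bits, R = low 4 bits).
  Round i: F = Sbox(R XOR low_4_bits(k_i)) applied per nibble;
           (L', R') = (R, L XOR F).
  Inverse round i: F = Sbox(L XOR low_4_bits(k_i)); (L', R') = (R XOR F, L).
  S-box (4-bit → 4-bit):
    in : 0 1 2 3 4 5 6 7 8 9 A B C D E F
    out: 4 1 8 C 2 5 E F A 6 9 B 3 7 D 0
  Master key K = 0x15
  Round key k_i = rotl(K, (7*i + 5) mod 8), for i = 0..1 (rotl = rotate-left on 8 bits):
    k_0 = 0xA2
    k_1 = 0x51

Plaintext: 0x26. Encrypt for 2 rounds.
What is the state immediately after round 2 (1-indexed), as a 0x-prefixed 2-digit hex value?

0x07

s_0 = plaintext = 0x26
s_1 = Round(s_0, k_0) = 0x60
s_2 = Round(s_1, k_1) = 0x07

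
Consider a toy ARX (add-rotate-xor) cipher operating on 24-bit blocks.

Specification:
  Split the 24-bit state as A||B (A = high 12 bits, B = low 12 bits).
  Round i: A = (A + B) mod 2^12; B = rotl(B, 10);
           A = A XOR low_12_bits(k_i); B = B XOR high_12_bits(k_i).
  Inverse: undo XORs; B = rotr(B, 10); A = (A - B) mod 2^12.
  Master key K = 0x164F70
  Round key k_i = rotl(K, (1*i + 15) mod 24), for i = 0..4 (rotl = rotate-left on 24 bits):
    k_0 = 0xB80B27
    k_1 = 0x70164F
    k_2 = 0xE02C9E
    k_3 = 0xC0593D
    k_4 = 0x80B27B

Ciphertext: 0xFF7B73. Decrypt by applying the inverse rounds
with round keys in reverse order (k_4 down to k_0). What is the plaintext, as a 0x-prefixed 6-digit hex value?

0x44ABB3

s_0 = ciphertext = 0xFF7B73
s_1 = InvRound(s_0, k_4) = 0xFACDE0
s_2 = InvRound(s_1, k_3) = 0xEFD794
s_3 = InvRound(s_2, k_2) = 0xC0965A
s_4 = InvRound(s_3, k_1) = 0x4DA56C
s_5 = InvRound(s_4, k_0) = 0x44ABB3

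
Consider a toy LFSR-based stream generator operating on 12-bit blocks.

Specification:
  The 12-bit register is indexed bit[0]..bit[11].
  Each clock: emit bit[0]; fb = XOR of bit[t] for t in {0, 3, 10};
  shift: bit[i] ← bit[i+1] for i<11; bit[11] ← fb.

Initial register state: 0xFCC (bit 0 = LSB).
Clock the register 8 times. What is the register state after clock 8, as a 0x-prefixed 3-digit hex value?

0x0EF

reg_0 = 0xFCC
clock 1: out=0, reg = 0x7E6
clock 2: out=0, reg = 0xBF3
clock 3: out=1, reg = 0xDF9
clock 4: out=1, reg = 0xEFC
clock 5: out=0, reg = 0x77E
clock 6: out=0, reg = 0x3BF
clock 7: out=1, reg = 0x1DF
clock 8: out=1, reg = 0x0EF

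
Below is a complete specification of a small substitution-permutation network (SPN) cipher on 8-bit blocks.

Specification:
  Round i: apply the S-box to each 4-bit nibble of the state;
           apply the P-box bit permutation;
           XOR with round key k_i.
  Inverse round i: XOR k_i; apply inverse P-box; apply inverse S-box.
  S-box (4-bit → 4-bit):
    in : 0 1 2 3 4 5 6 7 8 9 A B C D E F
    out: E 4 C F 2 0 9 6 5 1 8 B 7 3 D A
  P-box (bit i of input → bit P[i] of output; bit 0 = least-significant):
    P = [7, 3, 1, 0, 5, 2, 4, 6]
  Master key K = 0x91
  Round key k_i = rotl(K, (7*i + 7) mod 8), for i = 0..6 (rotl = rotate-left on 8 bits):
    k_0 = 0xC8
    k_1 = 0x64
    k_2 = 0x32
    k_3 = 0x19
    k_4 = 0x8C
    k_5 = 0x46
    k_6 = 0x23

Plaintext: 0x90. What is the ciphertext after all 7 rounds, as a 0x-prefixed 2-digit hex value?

0xF1

s_0 = plaintext = 0x90
s_1 = Round(s_0, k_0) = 0xE3
s_2 = Round(s_1, k_1) = 0x9F
s_3 = Round(s_2, k_2) = 0x1B
s_4 = Round(s_3, k_3) = 0x80
s_5 = Round(s_4, k_4) = 0xB7
s_6 = Round(s_5, k_5) = 0x28
s_7 = Round(s_6, k_6) = 0xF1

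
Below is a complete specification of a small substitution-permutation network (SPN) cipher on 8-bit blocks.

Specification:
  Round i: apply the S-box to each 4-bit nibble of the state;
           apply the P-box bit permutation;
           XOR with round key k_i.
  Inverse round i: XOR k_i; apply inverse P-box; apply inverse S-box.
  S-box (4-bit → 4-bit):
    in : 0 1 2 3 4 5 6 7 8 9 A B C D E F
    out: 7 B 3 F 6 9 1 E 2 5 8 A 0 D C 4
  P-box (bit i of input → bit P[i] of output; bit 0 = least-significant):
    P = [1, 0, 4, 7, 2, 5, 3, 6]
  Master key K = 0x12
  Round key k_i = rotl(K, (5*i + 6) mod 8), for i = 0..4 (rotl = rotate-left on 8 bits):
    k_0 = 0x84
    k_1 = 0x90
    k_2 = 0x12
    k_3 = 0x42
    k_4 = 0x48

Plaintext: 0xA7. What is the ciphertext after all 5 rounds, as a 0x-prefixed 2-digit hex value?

s_0 = plaintext = 0xA7
s_1 = Round(s_0, k_0) = 0x55
s_2 = Round(s_1, k_1) = 0x56
s_3 = Round(s_2, k_2) = 0x54
s_4 = Round(s_3, k_3) = 0x17
s_5 = Round(s_4, k_4) = 0xBD

0xBD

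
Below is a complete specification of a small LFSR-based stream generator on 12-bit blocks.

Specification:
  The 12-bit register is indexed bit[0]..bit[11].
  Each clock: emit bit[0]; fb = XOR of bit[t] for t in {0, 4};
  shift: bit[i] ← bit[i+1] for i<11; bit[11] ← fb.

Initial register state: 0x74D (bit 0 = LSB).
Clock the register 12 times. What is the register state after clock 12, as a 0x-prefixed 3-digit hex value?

0xE39

reg_0 = 0x74D
clock 1: out=1, reg = 0xBA6
clock 2: out=0, reg = 0x5D3
clock 3: out=1, reg = 0x2E9
clock 4: out=1, reg = 0x974
clock 5: out=0, reg = 0xCBA
clock 6: out=0, reg = 0xE5D
clock 7: out=1, reg = 0x72E
clock 8: out=0, reg = 0x397
clock 9: out=1, reg = 0x1CB
clock 10: out=1, reg = 0x8E5
clock 11: out=1, reg = 0xC72
clock 12: out=0, reg = 0xE39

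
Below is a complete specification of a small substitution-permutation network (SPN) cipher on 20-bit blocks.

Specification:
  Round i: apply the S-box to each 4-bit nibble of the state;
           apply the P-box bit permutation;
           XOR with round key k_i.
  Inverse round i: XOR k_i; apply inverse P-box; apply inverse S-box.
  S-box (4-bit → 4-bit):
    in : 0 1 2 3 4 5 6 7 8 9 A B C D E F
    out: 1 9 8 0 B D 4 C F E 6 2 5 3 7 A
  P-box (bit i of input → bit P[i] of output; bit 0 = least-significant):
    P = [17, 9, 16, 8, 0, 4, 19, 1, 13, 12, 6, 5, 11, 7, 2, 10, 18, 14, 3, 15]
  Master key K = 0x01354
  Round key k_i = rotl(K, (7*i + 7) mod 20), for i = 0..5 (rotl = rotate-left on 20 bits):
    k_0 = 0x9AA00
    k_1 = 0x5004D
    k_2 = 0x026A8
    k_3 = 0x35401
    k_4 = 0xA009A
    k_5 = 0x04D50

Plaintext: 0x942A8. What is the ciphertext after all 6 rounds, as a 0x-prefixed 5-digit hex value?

s_0 = plaintext = 0x942A8
s_1 = Round(s_0, k_0) = 0x265B8
s_2 = Round(s_1, k_1) = 0x6A339
s_3 = Round(s_2, k_2) = 0x12524
s_4 = Round(s_3, k_3) = 0x5F363
s_5 = Round(s_4, k_4) = 0x68412
s_6 = Round(s_5, k_5) = 0x070FF

0x070FF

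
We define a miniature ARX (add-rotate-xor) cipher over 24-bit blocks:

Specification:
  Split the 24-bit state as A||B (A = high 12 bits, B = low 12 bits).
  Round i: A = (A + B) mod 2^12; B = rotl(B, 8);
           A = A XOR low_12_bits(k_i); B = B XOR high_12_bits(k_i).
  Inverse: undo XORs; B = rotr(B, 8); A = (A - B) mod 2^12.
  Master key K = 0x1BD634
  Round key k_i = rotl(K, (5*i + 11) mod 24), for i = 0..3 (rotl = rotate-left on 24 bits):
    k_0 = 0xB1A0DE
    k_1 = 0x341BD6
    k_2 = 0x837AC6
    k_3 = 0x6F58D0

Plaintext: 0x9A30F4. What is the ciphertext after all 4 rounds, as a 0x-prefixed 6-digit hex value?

0x48AA70

s_0 = plaintext = 0x9A30F4
s_1 = Round(s_0, k_0) = 0xA49F15
s_2 = Round(s_1, k_1) = 0x2886B0
s_3 = Round(s_2, k_2) = 0x3FE85C
s_4 = Round(s_3, k_3) = 0x48AA70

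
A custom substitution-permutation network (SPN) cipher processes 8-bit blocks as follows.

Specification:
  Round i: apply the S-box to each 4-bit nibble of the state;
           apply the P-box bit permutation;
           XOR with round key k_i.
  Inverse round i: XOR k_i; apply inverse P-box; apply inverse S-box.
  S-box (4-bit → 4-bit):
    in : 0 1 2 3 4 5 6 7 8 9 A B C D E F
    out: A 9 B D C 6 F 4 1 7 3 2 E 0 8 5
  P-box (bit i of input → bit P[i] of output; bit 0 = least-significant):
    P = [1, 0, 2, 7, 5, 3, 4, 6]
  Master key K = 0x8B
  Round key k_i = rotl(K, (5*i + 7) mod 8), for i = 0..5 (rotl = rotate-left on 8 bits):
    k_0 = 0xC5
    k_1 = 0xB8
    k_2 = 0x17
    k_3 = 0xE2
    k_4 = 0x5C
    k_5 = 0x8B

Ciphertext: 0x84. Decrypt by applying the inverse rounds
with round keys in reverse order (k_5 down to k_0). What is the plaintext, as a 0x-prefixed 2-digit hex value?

s_0 = ciphertext = 0x84
s_1 = InvRound(s_0, k_5) = 0xB9
s_2 = InvRound(s_1, k_4) = 0x1C
s_3 = InvRound(s_2, k_3) = 0x63
s_4 = InvRound(s_3, k_2) = 0x37
s_5 = InvRound(s_4, k_1) = 0xB6
s_6 = InvRound(s_5, k_0) = 0x3A

0x3A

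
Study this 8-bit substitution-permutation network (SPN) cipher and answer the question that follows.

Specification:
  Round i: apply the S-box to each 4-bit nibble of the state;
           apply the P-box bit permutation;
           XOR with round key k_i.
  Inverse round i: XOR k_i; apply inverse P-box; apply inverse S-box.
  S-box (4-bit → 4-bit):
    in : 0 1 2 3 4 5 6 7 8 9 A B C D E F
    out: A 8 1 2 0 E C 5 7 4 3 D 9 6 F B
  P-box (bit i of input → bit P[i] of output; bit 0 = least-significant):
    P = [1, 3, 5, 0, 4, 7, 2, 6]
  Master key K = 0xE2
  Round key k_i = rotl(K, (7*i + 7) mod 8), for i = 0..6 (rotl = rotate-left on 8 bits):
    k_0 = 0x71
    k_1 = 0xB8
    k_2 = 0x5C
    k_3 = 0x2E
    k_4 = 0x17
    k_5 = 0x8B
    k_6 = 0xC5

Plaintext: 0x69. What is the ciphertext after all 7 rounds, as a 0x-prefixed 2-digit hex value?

s_0 = plaintext = 0x69
s_1 = Round(s_0, k_0) = 0x15
s_2 = Round(s_1, k_1) = 0xD1
s_3 = Round(s_2, k_2) = 0xD9
s_4 = Round(s_3, k_3) = 0x8A
s_5 = Round(s_4, k_4) = 0x89
s_6 = Round(s_5, k_5) = 0x3F
s_7 = Round(s_6, k_6) = 0x4E

0x4E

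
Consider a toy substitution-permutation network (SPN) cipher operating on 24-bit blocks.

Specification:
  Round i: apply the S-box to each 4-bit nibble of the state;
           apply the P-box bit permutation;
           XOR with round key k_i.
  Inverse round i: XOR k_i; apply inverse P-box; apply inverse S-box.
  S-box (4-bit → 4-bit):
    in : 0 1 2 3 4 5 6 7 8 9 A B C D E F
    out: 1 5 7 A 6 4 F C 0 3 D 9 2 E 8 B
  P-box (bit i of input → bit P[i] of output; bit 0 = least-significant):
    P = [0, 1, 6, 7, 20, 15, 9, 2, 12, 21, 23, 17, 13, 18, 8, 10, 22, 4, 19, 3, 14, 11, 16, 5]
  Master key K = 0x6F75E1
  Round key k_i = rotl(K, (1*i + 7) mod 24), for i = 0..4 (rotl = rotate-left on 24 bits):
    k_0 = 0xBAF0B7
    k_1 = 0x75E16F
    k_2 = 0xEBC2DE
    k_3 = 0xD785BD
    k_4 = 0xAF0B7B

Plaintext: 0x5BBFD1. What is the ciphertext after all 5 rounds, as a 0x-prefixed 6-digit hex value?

0x5203B8

s_0 = plaintext = 0x5BBFD1
s_1 = Round(s_0, k_0) = 0xD946FA
s_2 = Round(s_1, k_1) = 0x82789A
s_3 = Round(s_2, k_2) = 0xB3470F
s_4 = Round(s_3, k_3) = 0x41C406
s_5 = Round(s_4, k_4) = 0x5203B8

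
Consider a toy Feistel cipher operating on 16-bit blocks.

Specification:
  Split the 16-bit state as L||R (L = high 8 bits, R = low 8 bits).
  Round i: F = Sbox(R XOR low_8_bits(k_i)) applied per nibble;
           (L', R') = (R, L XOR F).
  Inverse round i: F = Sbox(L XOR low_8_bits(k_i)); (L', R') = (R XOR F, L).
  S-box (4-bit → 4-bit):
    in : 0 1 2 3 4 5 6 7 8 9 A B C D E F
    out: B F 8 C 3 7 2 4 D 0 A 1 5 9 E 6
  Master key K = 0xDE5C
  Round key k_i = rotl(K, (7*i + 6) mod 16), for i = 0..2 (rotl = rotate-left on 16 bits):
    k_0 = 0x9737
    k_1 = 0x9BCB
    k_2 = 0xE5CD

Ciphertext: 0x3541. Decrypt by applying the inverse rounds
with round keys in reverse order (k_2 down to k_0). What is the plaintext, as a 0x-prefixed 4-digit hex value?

0xCED1

s_0 = ciphertext = 0x3541
s_1 = InvRound(s_0, k_2) = 0x2C35
s_2 = InvRound(s_1, k_1) = 0xD12C
s_3 = InvRound(s_2, k_0) = 0xCED1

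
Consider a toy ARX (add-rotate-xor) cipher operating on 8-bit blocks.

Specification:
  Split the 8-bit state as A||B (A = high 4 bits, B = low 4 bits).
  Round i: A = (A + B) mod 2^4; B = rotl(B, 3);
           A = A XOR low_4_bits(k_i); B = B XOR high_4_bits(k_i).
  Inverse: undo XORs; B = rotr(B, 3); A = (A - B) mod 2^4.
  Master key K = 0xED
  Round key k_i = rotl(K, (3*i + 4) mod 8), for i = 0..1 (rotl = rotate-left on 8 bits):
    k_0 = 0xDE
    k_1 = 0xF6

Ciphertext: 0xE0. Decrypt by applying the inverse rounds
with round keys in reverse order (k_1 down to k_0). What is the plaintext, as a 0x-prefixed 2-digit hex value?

0x34

s_0 = ciphertext = 0xE0
s_1 = InvRound(s_0, k_1) = 0x9F
s_2 = InvRound(s_1, k_0) = 0x34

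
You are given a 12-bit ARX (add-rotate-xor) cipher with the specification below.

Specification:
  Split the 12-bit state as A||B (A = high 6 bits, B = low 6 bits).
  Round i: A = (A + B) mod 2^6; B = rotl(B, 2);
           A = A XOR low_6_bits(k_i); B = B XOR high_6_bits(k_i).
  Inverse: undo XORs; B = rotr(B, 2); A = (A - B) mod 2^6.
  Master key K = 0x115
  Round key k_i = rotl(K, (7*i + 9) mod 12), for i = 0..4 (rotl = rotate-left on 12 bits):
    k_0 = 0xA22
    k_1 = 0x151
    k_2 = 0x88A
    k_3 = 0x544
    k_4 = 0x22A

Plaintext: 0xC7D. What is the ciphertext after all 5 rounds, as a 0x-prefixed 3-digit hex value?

0x90D

s_0 = plaintext = 0xC7D
s_1 = Round(s_0, k_0) = 0x31F
s_2 = Round(s_1, k_1) = 0xEB8
s_3 = Round(s_2, k_2) = 0xE01
s_4 = Round(s_3, k_3) = 0xF51
s_5 = Round(s_4, k_4) = 0x90D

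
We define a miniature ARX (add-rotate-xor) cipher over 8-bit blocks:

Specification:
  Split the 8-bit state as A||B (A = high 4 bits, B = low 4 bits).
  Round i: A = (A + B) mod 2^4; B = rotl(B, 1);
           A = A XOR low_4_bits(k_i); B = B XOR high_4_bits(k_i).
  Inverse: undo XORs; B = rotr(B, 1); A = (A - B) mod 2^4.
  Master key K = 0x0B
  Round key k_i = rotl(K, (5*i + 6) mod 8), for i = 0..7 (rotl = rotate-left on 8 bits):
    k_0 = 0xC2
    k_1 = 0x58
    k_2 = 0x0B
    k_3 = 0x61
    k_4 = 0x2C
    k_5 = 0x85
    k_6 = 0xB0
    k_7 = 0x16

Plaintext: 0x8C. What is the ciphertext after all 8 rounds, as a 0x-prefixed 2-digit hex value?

0x4C

s_0 = plaintext = 0x8C
s_1 = Round(s_0, k_0) = 0x65
s_2 = Round(s_1, k_1) = 0x3F
s_3 = Round(s_2, k_2) = 0x9F
s_4 = Round(s_3, k_3) = 0x99
s_5 = Round(s_4, k_4) = 0xE1
s_6 = Round(s_5, k_5) = 0xAA
s_7 = Round(s_6, k_6) = 0x4E
s_8 = Round(s_7, k_7) = 0x4C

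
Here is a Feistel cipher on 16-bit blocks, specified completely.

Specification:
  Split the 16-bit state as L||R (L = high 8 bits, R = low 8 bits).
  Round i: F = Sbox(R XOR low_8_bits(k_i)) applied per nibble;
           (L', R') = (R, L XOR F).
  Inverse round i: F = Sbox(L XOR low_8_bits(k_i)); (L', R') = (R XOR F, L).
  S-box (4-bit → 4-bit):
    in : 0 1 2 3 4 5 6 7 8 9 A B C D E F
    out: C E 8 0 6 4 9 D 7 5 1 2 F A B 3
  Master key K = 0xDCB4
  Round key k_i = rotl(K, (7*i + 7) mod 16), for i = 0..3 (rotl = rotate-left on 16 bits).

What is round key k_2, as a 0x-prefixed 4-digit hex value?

K = 0xDCB4
k_0 = rotl(K, (7*0+7) mod 16) = rotl(K, 7) = 0x5A6E
k_1 = rotl(K, (7*1+7) mod 16) = rotl(K, 14) = 0x372D
k_2 = rotl(K, (7*2+7) mod 16) = rotl(K, 5) = 0x969B

0x969B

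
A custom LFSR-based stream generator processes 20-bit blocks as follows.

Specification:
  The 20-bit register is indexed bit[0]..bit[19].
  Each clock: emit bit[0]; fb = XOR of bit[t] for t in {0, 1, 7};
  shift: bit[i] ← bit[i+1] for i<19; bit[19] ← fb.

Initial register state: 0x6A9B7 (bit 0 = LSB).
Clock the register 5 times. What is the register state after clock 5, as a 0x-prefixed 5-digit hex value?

0xFB54D

reg_0 = 0x6A9B7
clock 1: out=1, reg = 0xB54DB
clock 2: out=1, reg = 0xDAA6D
clock 3: out=1, reg = 0xED536
clock 4: out=0, reg = 0xF6A9B
clock 5: out=1, reg = 0xFB54D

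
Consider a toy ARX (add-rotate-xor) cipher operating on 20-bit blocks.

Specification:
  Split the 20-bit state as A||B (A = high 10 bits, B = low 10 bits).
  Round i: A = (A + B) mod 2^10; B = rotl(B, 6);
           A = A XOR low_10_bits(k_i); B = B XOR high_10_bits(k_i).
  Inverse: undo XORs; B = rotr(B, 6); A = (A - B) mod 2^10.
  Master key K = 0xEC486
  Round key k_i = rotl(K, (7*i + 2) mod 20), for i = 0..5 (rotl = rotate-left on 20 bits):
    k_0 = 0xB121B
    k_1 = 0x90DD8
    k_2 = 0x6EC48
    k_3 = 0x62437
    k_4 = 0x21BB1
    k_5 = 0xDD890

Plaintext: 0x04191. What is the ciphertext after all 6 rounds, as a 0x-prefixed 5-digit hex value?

0xA0911

s_0 = plaintext = 0x04191
s_1 = Round(s_0, k_0) = 0xEEA9D
s_2 = Round(s_1, k_1) = 0xE3D2A
s_3 = Round(s_2, k_2) = 0x3C729
s_4 = Round(s_3, k_3) = 0x0B7FB
s_5 = Round(s_4, k_4) = 0xE6679
s_6 = Round(s_5, k_5) = 0xA0911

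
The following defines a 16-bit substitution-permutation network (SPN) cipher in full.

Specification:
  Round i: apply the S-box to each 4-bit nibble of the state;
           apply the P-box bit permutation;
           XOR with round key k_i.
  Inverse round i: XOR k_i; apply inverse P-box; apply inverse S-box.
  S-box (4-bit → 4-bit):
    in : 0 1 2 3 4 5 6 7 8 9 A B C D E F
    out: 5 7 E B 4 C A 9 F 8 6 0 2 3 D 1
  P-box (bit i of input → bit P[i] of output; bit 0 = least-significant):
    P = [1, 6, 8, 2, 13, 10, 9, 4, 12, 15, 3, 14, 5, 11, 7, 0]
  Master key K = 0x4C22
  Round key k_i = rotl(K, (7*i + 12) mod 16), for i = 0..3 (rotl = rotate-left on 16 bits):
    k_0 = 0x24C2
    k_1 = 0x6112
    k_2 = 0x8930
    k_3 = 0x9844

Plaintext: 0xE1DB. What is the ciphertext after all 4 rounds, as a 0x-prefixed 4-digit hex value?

s_0 = plaintext = 0xE1DB
s_1 = Round(s_0, k_0) = 0x906B
s_2 = Round(s_1, k_1) = 0x750B
s_3 = Round(s_2, k_2) = 0xEB19
s_4 = Round(s_3, k_3) = 0xBEE1

0xBEE1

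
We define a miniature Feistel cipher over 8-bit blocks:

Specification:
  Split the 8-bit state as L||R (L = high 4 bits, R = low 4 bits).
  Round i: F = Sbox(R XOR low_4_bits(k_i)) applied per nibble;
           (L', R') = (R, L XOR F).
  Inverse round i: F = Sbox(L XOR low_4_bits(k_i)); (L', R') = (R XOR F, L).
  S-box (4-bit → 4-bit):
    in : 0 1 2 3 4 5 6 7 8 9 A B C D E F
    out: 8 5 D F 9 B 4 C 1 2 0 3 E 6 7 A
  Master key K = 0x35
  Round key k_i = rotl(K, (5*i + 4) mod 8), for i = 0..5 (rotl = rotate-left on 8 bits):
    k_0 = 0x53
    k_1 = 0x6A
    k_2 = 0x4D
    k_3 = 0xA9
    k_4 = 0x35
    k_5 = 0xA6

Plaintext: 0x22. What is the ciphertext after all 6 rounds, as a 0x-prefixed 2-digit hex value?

0xF8

s_0 = plaintext = 0x22
s_1 = Round(s_0, k_0) = 0x27
s_2 = Round(s_1, k_1) = 0x74
s_3 = Round(s_2, k_2) = 0x45
s_4 = Round(s_3, k_3) = 0x5A
s_5 = Round(s_4, k_4) = 0xAF
s_6 = Round(s_5, k_5) = 0xF8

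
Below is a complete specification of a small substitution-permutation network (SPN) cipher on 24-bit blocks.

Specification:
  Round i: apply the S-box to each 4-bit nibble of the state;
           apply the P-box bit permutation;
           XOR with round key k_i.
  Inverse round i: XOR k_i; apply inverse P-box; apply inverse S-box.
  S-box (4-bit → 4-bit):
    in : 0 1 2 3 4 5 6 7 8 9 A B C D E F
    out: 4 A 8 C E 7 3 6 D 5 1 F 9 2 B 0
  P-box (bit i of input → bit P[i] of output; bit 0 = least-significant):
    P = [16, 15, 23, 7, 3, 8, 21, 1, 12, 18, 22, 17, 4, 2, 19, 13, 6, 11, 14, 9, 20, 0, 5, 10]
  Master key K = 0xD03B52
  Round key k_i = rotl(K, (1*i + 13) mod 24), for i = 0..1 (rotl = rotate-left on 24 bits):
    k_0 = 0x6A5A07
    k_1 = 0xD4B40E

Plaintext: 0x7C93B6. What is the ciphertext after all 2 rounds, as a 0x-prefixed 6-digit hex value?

0xB5AFAA

s_0 = plaintext = 0x7C93B6
s_1 = Round(s_0, k_0) = 0x01D97C
s_2 = Round(s_1, k_1) = 0xB5AFAA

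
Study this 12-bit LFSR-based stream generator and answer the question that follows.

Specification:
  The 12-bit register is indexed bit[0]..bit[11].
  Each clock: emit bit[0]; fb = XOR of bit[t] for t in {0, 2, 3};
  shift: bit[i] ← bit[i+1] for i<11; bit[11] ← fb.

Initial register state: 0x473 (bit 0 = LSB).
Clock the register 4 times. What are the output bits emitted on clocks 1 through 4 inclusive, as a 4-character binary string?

reg_0 = 0x473
clock 1: out=1, reg = 0xA39
clock 2: out=1, reg = 0x51C
clock 3: out=0, reg = 0x28E
clock 4: out=0, reg = 0x147

1100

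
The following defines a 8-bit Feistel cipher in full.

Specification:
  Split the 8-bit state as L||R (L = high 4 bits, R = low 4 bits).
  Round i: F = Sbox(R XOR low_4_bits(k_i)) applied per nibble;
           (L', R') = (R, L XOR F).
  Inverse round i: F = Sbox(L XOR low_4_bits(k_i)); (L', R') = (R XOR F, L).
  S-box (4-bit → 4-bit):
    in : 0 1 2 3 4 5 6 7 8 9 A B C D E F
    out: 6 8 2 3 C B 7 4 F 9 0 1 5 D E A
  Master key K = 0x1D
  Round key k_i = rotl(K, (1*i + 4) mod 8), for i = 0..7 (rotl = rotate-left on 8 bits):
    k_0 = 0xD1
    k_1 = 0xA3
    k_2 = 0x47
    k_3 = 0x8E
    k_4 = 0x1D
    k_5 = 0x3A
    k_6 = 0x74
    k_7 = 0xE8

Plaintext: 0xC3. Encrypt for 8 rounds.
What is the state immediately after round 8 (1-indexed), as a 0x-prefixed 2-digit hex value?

s_0 = plaintext = 0xC3
s_1 = Round(s_0, k_0) = 0x3E
s_2 = Round(s_1, k_1) = 0xEE
s_3 = Round(s_2, k_2) = 0xE7
s_4 = Round(s_3, k_3) = 0x77
s_5 = Round(s_4, k_4) = 0x77
s_6 = Round(s_5, k_5) = 0x7A
s_7 = Round(s_6, k_6) = 0xA9
s_8 = Round(s_7, k_7) = 0x92

0x92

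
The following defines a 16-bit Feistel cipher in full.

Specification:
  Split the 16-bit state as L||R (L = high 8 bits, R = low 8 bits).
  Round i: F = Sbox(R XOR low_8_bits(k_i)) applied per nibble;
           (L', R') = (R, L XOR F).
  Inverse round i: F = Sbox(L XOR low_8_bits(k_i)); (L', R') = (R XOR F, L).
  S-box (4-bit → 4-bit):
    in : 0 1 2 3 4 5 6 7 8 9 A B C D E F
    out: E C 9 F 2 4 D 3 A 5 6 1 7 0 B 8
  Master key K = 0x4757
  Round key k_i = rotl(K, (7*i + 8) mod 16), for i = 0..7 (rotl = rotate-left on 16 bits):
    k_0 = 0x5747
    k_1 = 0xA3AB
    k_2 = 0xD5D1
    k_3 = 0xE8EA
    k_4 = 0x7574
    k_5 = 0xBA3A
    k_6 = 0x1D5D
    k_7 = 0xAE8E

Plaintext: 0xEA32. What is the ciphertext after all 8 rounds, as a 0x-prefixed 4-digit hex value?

s_0 = plaintext = 0xEA32
s_1 = Round(s_0, k_0) = 0x32DE
s_2 = Round(s_1, k_1) = 0xDE06
s_3 = Round(s_2, k_2) = 0x06DD
s_4 = Round(s_3, k_3) = 0xDDF5
s_5 = Round(s_4, k_4) = 0xF571
s_6 = Round(s_5, k_5) = 0x71D4
s_7 = Round(s_6, k_6) = 0xD4D4
s_8 = Round(s_7, k_7) = 0xD492

0xD492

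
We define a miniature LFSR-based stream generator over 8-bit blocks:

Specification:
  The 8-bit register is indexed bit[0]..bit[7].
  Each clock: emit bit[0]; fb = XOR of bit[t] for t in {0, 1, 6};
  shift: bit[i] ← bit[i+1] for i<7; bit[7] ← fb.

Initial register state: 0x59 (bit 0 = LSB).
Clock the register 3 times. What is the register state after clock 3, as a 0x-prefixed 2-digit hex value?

0x8B

reg_0 = 0x59
clock 1: out=1, reg = 0x2C
clock 2: out=0, reg = 0x16
clock 3: out=0, reg = 0x8B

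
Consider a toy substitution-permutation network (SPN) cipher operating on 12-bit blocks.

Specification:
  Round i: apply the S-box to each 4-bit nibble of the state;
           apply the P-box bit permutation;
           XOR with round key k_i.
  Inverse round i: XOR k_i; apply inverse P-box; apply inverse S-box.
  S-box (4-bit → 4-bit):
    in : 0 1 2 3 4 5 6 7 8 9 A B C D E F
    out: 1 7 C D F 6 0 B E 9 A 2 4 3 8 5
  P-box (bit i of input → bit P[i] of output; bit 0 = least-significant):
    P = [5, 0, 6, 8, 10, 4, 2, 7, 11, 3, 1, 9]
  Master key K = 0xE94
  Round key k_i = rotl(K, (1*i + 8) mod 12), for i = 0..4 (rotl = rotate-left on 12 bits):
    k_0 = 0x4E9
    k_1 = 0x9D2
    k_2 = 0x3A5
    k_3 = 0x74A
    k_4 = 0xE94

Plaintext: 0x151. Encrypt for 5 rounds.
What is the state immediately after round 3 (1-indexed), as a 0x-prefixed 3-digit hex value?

0xB99

s_0 = plaintext = 0x151
s_1 = Round(s_0, k_0) = 0xC96
s_2 = Round(s_1, k_1) = 0xD50
s_3 = Round(s_2, k_2) = 0xB99
s_4 = Round(s_3, k_3) = 0x2E2
s_5 = Round(s_4, k_4) = 0xD56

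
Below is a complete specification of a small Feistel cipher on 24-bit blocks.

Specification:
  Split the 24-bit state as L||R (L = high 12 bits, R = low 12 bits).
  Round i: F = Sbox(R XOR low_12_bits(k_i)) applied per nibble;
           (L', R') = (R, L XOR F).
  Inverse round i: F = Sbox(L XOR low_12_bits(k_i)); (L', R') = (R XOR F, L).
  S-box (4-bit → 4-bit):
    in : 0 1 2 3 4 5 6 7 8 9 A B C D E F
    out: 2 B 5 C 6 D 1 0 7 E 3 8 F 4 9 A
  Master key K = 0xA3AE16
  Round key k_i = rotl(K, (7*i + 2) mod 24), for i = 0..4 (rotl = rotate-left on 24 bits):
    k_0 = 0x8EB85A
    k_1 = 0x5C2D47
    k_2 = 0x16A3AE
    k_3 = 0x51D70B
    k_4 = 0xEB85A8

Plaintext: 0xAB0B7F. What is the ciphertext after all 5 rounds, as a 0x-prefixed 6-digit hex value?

s_0 = plaintext = 0xAB0B7F
s_1 = Round(s_0, k_0) = 0xB7F6ED
s_2 = Round(s_1, k_1) = 0x6ED34C
s_3 = Round(s_2, k_2) = 0x34C478
s_4 = Round(s_3, k_3) = 0x478F40
s_5 = Round(s_4, k_4) = 0xF407EF

0xF407EF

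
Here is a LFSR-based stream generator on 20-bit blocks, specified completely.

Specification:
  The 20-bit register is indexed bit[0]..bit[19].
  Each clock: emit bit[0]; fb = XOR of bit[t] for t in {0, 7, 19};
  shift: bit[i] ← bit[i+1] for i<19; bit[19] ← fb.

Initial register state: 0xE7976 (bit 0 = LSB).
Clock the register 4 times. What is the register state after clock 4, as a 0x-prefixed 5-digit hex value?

0x3E797

reg_0 = 0xE7976
clock 1: out=0, reg = 0xF3CBB
clock 2: out=1, reg = 0xF9E5D
clock 3: out=1, reg = 0x7CF2E
clock 4: out=0, reg = 0x3E797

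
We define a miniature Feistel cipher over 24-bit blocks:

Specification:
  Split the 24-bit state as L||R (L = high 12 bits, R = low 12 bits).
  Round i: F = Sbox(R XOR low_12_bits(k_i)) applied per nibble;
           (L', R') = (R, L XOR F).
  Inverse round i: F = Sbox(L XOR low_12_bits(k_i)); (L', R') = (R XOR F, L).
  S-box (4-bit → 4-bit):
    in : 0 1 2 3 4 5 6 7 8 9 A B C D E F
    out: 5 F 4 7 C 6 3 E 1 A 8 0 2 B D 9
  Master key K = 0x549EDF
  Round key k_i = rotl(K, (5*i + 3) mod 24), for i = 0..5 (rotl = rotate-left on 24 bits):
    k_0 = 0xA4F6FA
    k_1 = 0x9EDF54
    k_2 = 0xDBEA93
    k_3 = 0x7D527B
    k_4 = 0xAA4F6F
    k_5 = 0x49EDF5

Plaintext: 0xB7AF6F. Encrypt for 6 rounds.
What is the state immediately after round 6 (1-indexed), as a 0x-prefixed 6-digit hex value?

s_0 = plaintext = 0xB7AF6F
s_1 = Round(s_0, k_0) = 0xF6F1DC
s_2 = Round(s_1, k_1) = 0x1DC27E
s_3 = Round(s_2, k_2) = 0x27E007
s_4 = Round(s_3, k_3) = 0x00769C
s_5 = Round(s_4, k_4) = 0x69CA90
s_6 = Round(s_5, k_5) = 0xA908AA

0xA908AA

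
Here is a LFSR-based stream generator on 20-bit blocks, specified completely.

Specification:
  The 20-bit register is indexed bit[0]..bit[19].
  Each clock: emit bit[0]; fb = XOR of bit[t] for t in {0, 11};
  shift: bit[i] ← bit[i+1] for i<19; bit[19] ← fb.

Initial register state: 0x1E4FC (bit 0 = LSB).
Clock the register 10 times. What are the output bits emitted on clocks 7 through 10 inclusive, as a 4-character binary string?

reg_0 = 0x1E4FC
clock 1: out=0, reg = 0x0F27E
clock 2: out=0, reg = 0x0793F
clock 3: out=1, reg = 0x03C9F
clock 4: out=1, reg = 0x01E4F
clock 5: out=1, reg = 0x00F27
clock 6: out=1, reg = 0x00793
clock 7: out=1, reg = 0x803C9
clock 8: out=1, reg = 0xC01E4
clock 9: out=0, reg = 0x600F2
clock 10: out=0, reg = 0x30079

1100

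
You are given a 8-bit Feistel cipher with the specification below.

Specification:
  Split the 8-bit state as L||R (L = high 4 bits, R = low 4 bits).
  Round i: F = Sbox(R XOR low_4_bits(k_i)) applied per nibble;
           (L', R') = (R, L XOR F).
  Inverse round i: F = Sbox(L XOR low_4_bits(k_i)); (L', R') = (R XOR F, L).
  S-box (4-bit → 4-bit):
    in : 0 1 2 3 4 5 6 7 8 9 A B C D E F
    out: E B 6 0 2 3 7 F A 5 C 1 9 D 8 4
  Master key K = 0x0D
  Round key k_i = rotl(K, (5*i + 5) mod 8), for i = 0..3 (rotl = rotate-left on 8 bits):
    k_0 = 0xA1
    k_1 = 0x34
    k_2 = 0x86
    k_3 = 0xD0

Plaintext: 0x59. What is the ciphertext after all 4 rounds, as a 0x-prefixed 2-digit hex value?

s_0 = plaintext = 0x59
s_1 = Round(s_0, k_0) = 0x9F
s_2 = Round(s_1, k_1) = 0xF8
s_3 = Round(s_2, k_2) = 0x87
s_4 = Round(s_3, k_3) = 0x77

0x77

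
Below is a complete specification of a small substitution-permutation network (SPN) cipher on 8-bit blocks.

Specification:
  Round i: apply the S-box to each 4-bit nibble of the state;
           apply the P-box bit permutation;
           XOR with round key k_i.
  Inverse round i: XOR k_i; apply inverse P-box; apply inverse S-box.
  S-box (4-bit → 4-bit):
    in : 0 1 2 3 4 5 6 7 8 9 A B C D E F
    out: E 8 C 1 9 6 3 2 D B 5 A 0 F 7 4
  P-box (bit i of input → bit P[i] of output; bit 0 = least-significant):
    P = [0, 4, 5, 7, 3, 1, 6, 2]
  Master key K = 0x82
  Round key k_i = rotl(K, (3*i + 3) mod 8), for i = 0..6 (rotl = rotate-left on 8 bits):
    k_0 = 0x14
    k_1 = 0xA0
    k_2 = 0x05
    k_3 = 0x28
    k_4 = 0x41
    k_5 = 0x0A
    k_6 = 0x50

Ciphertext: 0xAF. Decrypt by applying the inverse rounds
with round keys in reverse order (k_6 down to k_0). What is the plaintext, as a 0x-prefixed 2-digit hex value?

0x38

s_0 = ciphertext = 0xAF
s_1 = InvRound(s_0, k_6) = 0xDD
s_2 = InvRound(s_1, k_5) = 0x09
s_3 = InvRound(s_2, k_4) = 0xAC
s_4 = InvRound(s_3, k_3) = 0x11
s_5 = InvRound(s_4, k_2) = 0x17
s_6 = InvRound(s_5, k_1) = 0xBD
s_7 = InvRound(s_6, k_0) = 0x38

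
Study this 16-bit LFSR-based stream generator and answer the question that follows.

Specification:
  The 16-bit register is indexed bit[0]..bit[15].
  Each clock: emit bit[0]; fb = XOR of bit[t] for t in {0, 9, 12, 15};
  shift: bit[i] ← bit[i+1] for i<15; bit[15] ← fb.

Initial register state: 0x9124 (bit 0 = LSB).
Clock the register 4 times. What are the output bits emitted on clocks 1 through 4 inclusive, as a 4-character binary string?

reg_0 = 0x9124
clock 1: out=0, reg = 0x4892
clock 2: out=0, reg = 0x2449
clock 3: out=1, reg = 0x9224
clock 4: out=0, reg = 0xC912

0010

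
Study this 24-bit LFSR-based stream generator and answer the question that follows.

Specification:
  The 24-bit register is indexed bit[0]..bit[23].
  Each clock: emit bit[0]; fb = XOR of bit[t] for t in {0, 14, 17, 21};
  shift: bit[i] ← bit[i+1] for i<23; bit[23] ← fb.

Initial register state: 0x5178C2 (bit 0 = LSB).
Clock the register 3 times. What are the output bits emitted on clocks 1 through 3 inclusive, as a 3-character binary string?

reg_0 = 0x5178C2
clock 1: out=0, reg = 0xA8BC61
clock 2: out=1, reg = 0x545E30
clock 3: out=0, reg = 0xAA2F18

010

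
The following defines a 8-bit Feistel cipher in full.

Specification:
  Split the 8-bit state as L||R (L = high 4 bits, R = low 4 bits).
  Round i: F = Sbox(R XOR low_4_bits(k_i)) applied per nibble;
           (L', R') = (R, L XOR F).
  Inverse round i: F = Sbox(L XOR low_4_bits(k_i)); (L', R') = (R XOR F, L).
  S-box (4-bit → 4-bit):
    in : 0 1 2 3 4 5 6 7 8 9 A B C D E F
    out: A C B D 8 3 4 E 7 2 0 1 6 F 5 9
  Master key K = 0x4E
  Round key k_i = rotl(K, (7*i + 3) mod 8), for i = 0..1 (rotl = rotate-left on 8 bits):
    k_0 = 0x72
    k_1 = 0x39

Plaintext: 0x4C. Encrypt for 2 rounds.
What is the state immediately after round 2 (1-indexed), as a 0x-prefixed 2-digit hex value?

0x1B

s_0 = plaintext = 0x4C
s_1 = Round(s_0, k_0) = 0xC1
s_2 = Round(s_1, k_1) = 0x1B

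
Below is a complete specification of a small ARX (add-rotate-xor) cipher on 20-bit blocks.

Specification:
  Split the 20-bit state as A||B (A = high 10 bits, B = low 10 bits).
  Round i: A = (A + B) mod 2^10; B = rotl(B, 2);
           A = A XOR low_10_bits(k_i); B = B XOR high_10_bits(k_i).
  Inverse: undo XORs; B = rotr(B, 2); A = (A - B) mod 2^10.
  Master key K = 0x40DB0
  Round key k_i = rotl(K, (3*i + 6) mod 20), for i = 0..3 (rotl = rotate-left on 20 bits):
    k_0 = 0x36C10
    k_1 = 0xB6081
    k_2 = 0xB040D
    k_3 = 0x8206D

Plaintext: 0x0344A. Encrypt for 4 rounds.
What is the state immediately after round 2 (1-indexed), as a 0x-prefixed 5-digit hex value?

0xAED15

s_0 = plaintext = 0x0344A
s_1 = Round(s_0, k_0) = 0x11DF3
s_2 = Round(s_1, k_1) = 0xAED15
s_3 = Round(s_2, k_2) = 0xF7694
s_4 = Round(s_3, k_3) = 0x8705A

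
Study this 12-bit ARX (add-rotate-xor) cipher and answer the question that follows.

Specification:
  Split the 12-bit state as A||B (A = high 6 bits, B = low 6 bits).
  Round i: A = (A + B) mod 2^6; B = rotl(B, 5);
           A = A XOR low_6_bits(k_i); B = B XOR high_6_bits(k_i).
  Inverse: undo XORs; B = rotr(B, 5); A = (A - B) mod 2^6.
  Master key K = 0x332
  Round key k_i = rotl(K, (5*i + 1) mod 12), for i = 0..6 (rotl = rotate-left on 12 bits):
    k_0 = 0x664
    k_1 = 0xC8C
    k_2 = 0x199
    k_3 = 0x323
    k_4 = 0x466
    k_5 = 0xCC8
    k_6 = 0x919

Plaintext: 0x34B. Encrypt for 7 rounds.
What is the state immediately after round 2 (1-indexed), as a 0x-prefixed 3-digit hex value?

0xD2C

s_0 = plaintext = 0x34B
s_1 = Round(s_0, k_0) = 0xF3C
s_2 = Round(s_1, k_1) = 0xD2C
s_3 = Round(s_2, k_2) = 0xE50
s_4 = Round(s_3, k_3) = 0xA84
s_5 = Round(s_4, k_4) = 0x213
s_6 = Round(s_5, k_5) = 0x4DA
s_7 = Round(s_6, k_6) = 0xD29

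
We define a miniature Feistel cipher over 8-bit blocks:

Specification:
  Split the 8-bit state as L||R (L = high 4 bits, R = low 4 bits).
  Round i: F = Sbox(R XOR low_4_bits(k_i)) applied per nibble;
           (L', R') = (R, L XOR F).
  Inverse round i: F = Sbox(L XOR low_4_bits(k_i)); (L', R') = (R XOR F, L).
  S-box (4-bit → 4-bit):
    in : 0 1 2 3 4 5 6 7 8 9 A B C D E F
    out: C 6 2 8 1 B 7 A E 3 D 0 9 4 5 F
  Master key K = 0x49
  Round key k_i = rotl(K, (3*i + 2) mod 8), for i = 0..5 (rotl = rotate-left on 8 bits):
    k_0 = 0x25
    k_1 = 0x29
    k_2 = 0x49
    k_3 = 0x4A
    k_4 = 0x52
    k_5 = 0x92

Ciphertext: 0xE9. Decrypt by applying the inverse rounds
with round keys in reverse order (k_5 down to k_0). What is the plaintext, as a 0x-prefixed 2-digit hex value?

s_0 = ciphertext = 0xE9
s_1 = InvRound(s_0, k_5) = 0x0E
s_2 = InvRound(s_1, k_4) = 0xC0
s_3 = InvRound(s_2, k_3) = 0x7C
s_4 = InvRound(s_3, k_2) = 0x97
s_5 = InvRound(s_4, k_1) = 0xB9
s_6 = InvRound(s_5, k_0) = 0xCB

0xCB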